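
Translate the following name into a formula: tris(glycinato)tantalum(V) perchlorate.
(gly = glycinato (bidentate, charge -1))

Ligands: 3 glycinato (gly, -1). Ligand charge sum = -3.
Charge balance with perchlorate (-1) requires 1 complex ion per 2 perchlorate.

[Ta(gly)3](ClO4)2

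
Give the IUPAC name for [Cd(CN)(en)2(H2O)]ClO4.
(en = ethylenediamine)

The 1 perchlorate counter-ion carries a total charge of -1, so each complex ion is 1+.
Ligand charges: 1×cyano (-1 each), 1×aqua (neutral), 2×ethylenediamine (neutral); total -1. So Cd + (-1) = 1+, giving Cd = +2.
Ligands are named alphabetically: aqua before cyano before ethylenediamine.

aquacyanobis(ethylenediamine)cadmium(II) perchlorate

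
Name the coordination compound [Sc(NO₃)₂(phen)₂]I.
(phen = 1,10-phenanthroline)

dinitratobis(1,10-phenanthroline)scandium(III) iodide

The 1 iodide counter-ion carries a total charge of -1, so each complex ion is 1+.
Ligand charges: 2×1,10-phenanthroline (neutral), 2×nitrato (-1 each); total -2. So Sc + (-2) = 1+, giving Sc = +3.
Ligands are named alphabetically: nitrato before phenanthroline.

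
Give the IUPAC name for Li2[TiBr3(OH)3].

The 2 lithium counter-ions carry a total charge of +2, so each complex ion is 2−.
Ligand charges: 3×hydroxo (-1 each), 3×bromo (-1 each); total -6. So Ti + (-6) = 2−, giving Ti = +4.
The complex ion is anionic, so titanium takes the -ate form titanate(IV).

lithium tribromotrihydroxotitanate(IV)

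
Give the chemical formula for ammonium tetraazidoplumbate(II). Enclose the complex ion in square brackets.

Ligands: 4 azido (N3, -1). Ligand charge sum = -4.
Charge balance with ammonium (+1) requires 1 complex ion per 2 ammonium.

(NH4)2[Pb(N3)4]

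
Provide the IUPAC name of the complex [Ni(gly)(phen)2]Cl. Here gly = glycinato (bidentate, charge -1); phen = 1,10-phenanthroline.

(glycinato)bis(1,10-phenanthroline)nickel(II) chloride

The 1 chloride counter-ion carries a total charge of -1, so each complex ion is 1+.
Ligand charges: 1×glycinato (-1 each), 2×1,10-phenanthroline (neutral); total -1. So Ni + (-1) = 1+, giving Ni = +2.
Ligands are named alphabetically: glycinato before phenanthroline.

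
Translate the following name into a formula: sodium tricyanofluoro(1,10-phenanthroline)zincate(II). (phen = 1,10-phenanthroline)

Ligands: 1 fluoro (F, -1), 3 cyano (CN, -1), 1 1,10-phenanthroline (phen, neutral). Ligand charge sum = -4.
With Zn in oxidation state +2, the complex ion is [Zn...]^2−.
Charge balance with sodium (+1) requires 1 complex ion per 2 sodium.

Na2[Zn(CN)3F(phen)]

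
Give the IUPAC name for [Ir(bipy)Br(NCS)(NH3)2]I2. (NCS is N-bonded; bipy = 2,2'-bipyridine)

diammine(2,2'-bipyridine)bromoisothiocyanatoiridium(IV) iodide

The 2 iodide counter-ions carry a total charge of -2, so each complex ion is 2+.
Ligand charges: 1×bromo (-1 each), 2×ammine (neutral), 1×isothiocyanato (-1 each), 1×2,2'-bipyridine (neutral); total -2. So Ir + (-2) = 2+, giving Ir = +4.
Ligands are named alphabetically: ammine before bipyridine before bromo before isothiocyanato.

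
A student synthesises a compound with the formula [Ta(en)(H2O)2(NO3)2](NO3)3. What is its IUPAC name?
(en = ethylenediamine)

diaqua(ethylenediamine)dinitratotantalum(V) nitrate

The 3 nitrate counter-ions carry a total charge of -3, so each complex ion is 3+.
Ligand charges: 2×aqua (neutral), 1×ethylenediamine (neutral), 2×nitrato (-1 each); total -2. So Ta + (-2) = 3+, giving Ta = +5.
Ligands are named alphabetically: aqua before ethylenediamine before nitrato.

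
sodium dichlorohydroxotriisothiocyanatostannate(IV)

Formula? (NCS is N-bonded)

Na2[SnCl2(NCS)3(OH)]

Ligands: 1 hydroxo (OH, -1), 2 chloro (Cl, -1), 3 isothiocyanato (NCS, -1). Ligand charge sum = -6.
With Sn in oxidation state +4, the complex ion is [Sn...]^2−.
Charge balance with sodium (+1) requires 1 complex ion per 2 sodium.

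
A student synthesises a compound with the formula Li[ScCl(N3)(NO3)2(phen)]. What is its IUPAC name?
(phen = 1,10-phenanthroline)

The 1 lithium counter-ion carries a total charge of +1, so each complex ion is 1−.
Ligand charges: 2×nitrato (-1 each), 1×1,10-phenanthroline (neutral), 1×chloro (-1 each), 1×azido (-1 each); total -4. So Sc + (-4) = 1−, giving Sc = +3.
Ligands are named alphabetically: azido before chloro before nitrato before phenanthroline.
The complex ion is anionic, so scandium takes the -ate form scandate(III).

lithium azidochlorodinitrato(1,10-phenanthroline)scandate(III)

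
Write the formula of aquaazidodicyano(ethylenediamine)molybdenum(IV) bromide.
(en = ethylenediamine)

[Mo(CN)2(en)(H2O)(N3)]Br

Ligands: 1 azido (N3, -1), 1 aqua (H2O, neutral), 1 ethylenediamine (en, neutral), 2 cyano (CN, -1). Ligand charge sum = -3.
With Mo in oxidation state +4, the complex ion is [Mo...]^1+.
Charge balance with bromide (-1) requires 1 complex ion per 1 bromide.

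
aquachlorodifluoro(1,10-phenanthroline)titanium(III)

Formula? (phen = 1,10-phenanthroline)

[TiClF2(H2O)(phen)]

Ligands: 2 fluoro (F, -1), 1 chloro (Cl, -1), 1 aqua (H2O, neutral), 1 1,10-phenanthroline (phen, neutral). Ligand charge sum = -3.
With Ti in oxidation state +3, the complex ion is [Ti...].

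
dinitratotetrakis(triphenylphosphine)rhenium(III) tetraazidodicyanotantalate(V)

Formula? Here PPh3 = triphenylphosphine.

[Re(NO3)2(PPh3)4][Ta(CN)2(N3)4]

Cation [Re…]: ligand charges -2, Re(III) ⇒ ion charge 1+.
Anion [Ta…]: ligand charges -6, Ta(V) ⇒ ion charge 1−.
One 1+ cation balances one 1− anion.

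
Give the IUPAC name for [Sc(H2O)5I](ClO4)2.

pentaaquaiodoscandium(III) perchlorate

The 2 perchlorate counter-ions carry a total charge of -2, so each complex ion is 2+.
Ligand charges: 5×aqua (neutral), 1×iodo (-1 each); total -1. So Sc + (-1) = 2+, giving Sc = +3.
Ligands are named alphabetically: aqua before iodo.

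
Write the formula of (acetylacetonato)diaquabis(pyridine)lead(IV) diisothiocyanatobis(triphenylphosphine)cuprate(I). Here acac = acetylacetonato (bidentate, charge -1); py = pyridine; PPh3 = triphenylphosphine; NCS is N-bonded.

[Pb(acac)(H2O)2(py)2][Cu(NCS)2(PPh3)2]3

Cation [Pb…]: ligand charges -1, Pb(IV) ⇒ ion charge 3+.
Anion [Cu…]: ligand charges -2, Cu(I) ⇒ ion charge 1−.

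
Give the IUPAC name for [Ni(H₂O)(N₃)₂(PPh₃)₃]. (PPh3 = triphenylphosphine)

There is no counter-ion, so the complex is neutral overall.
Ligand charges: 3×triphenylphosphine (neutral), 2×azido (-1 each), 1×aqua (neutral); total -2. So Ni + (-2) = 0, giving Ni = +2.
Ligands are named alphabetically: aqua before azido before triphenylphosphine.

aquadiazidotris(triphenylphosphine)nickel(II)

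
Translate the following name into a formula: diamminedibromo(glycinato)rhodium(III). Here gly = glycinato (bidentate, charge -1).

Ligands: 2 bromo (Br, -1), 2 ammine (NH3, neutral), 1 glycinato (gly, -1). Ligand charge sum = -3.
With Rh in oxidation state +3, the complex ion is [Rh...].

[RhBr2(gly)(NH3)2]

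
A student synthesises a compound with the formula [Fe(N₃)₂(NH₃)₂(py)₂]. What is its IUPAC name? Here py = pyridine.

There is no counter-ion, so the complex is neutral overall.
Ligand charges: 2×ammine (neutral), 2×pyridine (neutral), 2×azido (-1 each); total -2. So Fe + (-2) = 0, giving Fe = +2.
Ligands are named alphabetically: ammine before azido before pyridine.

diamminediazidobis(pyridine)iron(II)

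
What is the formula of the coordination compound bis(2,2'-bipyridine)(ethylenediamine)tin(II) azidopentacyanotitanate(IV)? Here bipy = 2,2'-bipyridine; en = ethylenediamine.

Cation [Sn…]: ligand charges 0, Sn(II) ⇒ ion charge 2+.
Anion [Ti…]: ligand charges -6, Ti(IV) ⇒ ion charge 2−.
One 2+ cation balances one 2− anion.

[Sn(bipy)2(en)][Ti(CN)5(N3)]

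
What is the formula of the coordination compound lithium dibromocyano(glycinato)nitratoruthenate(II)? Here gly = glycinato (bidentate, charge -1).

Ligands: 1 cyano (CN, -1), 1 glycinato (gly, -1), 2 bromo (Br, -1), 1 nitrato (NO3, -1). Ligand charge sum = -5.
With Ru in oxidation state +2, the complex ion is [Ru...]^3−.
Charge balance with lithium (+1) requires 1 complex ion per 3 lithium.

Li3[RuBr2(CN)(gly)(NO3)]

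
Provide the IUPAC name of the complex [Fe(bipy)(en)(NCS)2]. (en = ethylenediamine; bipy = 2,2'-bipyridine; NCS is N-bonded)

There is no counter-ion, so the complex is neutral overall.
Ligand charges: 1×ethylenediamine (neutral), 1×2,2'-bipyridine (neutral), 2×isothiocyanato (-1 each); total -2. So Fe + (-2) = 0, giving Fe = +2.
Ligands are named alphabetically: bipyridine before ethylenediamine before isothiocyanato.

(2,2'-bipyridine)(ethylenediamine)diisothiocyanatoiron(II)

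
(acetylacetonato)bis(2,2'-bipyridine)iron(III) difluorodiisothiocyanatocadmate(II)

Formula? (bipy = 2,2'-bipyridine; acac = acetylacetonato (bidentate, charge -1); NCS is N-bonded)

Cation [Fe…]: ligand charges -1, Fe(III) ⇒ ion charge 2+.
Anion [Cd…]: ligand charges -4, Cd(II) ⇒ ion charge 2−.

[Fe(acac)(bipy)2][CdF2(NCS)2]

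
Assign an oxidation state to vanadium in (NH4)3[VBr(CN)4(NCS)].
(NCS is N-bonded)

3 ammonium outside the brackets (+1 each) → the complex ion is 3−.
Ligand charges: 4×CN = -4; 1×NCS = -1; 1×Br = -1; sum -6.
V + (-6) = 3− ⇒ V is +3.

+3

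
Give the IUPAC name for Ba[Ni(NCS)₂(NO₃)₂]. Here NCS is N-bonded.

barium diisothiocyanatodinitratonickelate(II)

The 1 barium counter-ion carries a total charge of +2, so each complex ion is 2−.
Ligand charges: 2×nitrato (-1 each), 2×isothiocyanato (-1 each); total -4. So Ni + (-4) = 2−, giving Ni = +2.
The complex ion is anionic, so nickel takes the -ate form nickelate(II).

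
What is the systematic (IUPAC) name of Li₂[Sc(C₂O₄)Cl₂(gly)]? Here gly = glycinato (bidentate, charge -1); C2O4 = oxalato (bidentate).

The 2 lithium counter-ions carry a total charge of +2, so each complex ion is 2−.
Ligand charges: 1×glycinato (-1 each), 1×oxalato (-2 each), 2×chloro (-1 each); total -5. So Sc + (-5) = 2−, giving Sc = +3.
Ligands are named alphabetically: chloro before glycinato before oxalato.
The complex ion is anionic, so scandium takes the -ate form scandate(III).

lithium dichloro(glycinato)oxalatoscandate(III)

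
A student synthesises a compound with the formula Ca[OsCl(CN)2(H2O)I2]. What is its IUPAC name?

The 1 calcium counter-ion carries a total charge of +2, so each complex ion is 2−.
Ligand charges: 1×chloro (-1 each), 1×aqua (neutral), 2×cyano (-1 each), 2×iodo (-1 each); total -5. So Os + (-5) = 2−, giving Os = +3.
Ligands are named alphabetically: aqua before chloro before cyano before iodo.
The complex ion is anionic, so osmium takes the -ate form osmate(III).

calcium aquachlorodicyanodiiodoosmate(III)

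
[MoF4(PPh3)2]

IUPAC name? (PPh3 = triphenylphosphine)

tetrafluorobis(triphenylphosphine)molybdenum(IV)

There is no counter-ion, so the complex is neutral overall.
Ligand charges: 2×triphenylphosphine (neutral), 4×fluoro (-1 each); total -4. So Mo + (-4) = 0, giving Mo = +4.
Ligands are named alphabetically: fluoro before triphenylphosphine.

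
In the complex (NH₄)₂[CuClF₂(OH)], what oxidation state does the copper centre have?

+2

2 ammonium outside the brackets (+1 each) → the complex ion is 2−.
Ligand charges: 1×OH = -1; 1×Cl = -1; 2×F = -2; sum -4.
Cu + (-4) = 2− ⇒ Cu is +2.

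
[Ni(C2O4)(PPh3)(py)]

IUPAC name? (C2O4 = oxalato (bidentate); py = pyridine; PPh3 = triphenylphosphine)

oxalato(pyridine)(triphenylphosphine)nickel(II)

There is no counter-ion, so the complex is neutral overall.
Ligand charges: 1×oxalato (-2 each), 1×pyridine (neutral), 1×triphenylphosphine (neutral); total -2. So Ni + (-2) = 0, giving Ni = +2.
Ligands are named alphabetically: oxalato before pyridine before triphenylphosphine.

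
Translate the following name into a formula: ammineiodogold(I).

[AuI(NH3)]

Ligands: 1 ammine (NH3, neutral), 1 iodo (I, -1). Ligand charge sum = -1.
With Au in oxidation state +1, the complex ion is [Au...].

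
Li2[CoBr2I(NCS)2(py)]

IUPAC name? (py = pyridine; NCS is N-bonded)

The 2 lithium counter-ions carry a total charge of +2, so each complex ion is 2−.
Ligand charges: 1×pyridine (neutral), 2×bromo (-1 each), 2×isothiocyanato (-1 each), 1×iodo (-1 each); total -5. So Co + (-5) = 2−, giving Co = +3.
Ligands are named alphabetically: bromo before iodo before isothiocyanato before pyridine.
The complex ion is anionic, so cobalt takes the -ate form cobaltate(III).

lithium dibromoiododiisothiocyanato(pyridine)cobaltate(III)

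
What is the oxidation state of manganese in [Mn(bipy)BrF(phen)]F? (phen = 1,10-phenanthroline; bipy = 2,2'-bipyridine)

1 fluoride outside the brackets (-1 each) → the complex ion is 1+.
Ligand charges: 1×phen neutral; 1×Br = -1; 1×bipy neutral; 1×F = -1; sum -2.
Mn + (-2) = 1+ ⇒ Mn is +3.

+3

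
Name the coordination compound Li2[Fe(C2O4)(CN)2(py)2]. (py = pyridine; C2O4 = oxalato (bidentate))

lithium dicyanooxalatobis(pyridine)ferrate(II)

The 2 lithium counter-ions carry a total charge of +2, so each complex ion is 2−.
Ligand charges: 2×cyano (-1 each), 2×pyridine (neutral), 1×oxalato (-2 each); total -4. So Fe + (-4) = 2−, giving Fe = +2.
Ligands are named alphabetically: cyano before oxalato before pyridine.
The complex ion is anionic, so iron takes the -ate form ferrate(II).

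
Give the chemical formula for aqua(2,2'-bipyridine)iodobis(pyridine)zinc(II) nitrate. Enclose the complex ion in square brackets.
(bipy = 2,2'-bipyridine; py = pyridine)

[Zn(bipy)(H2O)I(py)2]NO3

Ligands: 1 aqua (H2O, neutral), 1 iodo (I, -1), 1 2,2'-bipyridine (bipy, neutral), 2 pyridine (py, neutral). Ligand charge sum = -1.
With Zn in oxidation state +2, the complex ion is [Zn...]^1+.
Charge balance with nitrate (-1) requires 1 complex ion per 1 nitrate.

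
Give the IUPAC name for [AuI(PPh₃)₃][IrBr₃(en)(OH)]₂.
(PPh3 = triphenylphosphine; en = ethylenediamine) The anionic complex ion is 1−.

iodotris(triphenylphosphine)gold(III) tribromo(ethylenediamine)hydroxoiridate(III)

Both ions are complex: the cation is named first with the plain metal name, the anion second with the -ate form; each ion's ligands are alphabetised independently.
The complex anion is given as 1−; its ligand charges sum to -4, so Ir = +3.
With 2 anions per cation, the cation must be 2×1 = 2+.
Cation: ligand charges sum to -1; for the ion to be 2+, Au = +3.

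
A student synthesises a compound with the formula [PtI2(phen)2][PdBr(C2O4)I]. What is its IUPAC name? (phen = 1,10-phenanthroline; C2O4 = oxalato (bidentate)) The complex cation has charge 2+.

diiodobis(1,10-phenanthroline)platinum(IV) bromoiodooxalatopalladate(II)

The complex cation is given as 2+; its ligand charges sum to -2, so Pt = +4.
A 1:1 salt means the anion carries the equal and opposite charge, 2−.
Anion: ligand charges sum to -4; for the ion to be 2−, Pd = +2.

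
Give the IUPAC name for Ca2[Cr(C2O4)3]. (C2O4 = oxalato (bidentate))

The 2 calcium counter-ions carry a total charge of +4, so each complex ion is 4−.
Ligand charges: 3×oxalato (-2 each); total -6. So Cr + (-6) = 4−, giving Cr = +2.
The complex ion is anionic, so chromium takes the -ate form chromate(II).

calcium trioxalatochromate(II)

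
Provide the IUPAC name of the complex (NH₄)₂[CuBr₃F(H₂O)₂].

The 2 ammonium counter-ions carry a total charge of +2, so each complex ion is 2−.
Ligand charges: 3×bromo (-1 each), 2×aqua (neutral), 1×fluoro (-1 each); total -4. So Cu + (-4) = 2−, giving Cu = +2.
Ligands are named alphabetically: aqua before bromo before fluoro.
The complex ion is anionic, so copper takes the -ate form cuprate(II).

ammonium diaquatribromofluorocuprate(II)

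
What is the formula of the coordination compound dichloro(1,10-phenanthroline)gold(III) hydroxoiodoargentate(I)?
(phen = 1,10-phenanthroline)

Cation [Au…]: ligand charges -2, Au(III) ⇒ ion charge 1+.
Anion [Ag…]: ligand charges -2, Ag(I) ⇒ ion charge 1−.
One 1+ cation balances one 1− anion.

[AuCl2(phen)][AgI(OH)]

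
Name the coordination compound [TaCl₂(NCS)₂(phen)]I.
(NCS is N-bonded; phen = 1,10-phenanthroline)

The 1 iodide counter-ion carries a total charge of -1, so each complex ion is 1+.
Ligand charges: 2×isothiocyanato (-1 each), 2×chloro (-1 each), 1×1,10-phenanthroline (neutral); total -4. So Ta + (-4) = 1+, giving Ta = +5.
Ligands are named alphabetically: chloro before isothiocyanato before phenanthroline.

dichlorodiisothiocyanato(1,10-phenanthroline)tantalum(V) iodide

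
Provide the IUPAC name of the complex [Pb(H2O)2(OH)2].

There is no counter-ion, so the complex is neutral overall.
Ligand charges: 2×aqua (neutral), 2×hydroxo (-1 each); total -2. So Pb + (-2) = 0, giving Pb = +2.
Ligands are named alphabetically: aqua before hydroxo.

diaquadihydroxolead(II)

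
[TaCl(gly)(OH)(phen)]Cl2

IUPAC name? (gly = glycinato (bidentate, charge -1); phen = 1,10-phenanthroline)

chloro(glycinato)hydroxo(1,10-phenanthroline)tantalum(V) chloride

The 2 chloride counter-ions carry a total charge of -2, so each complex ion is 2+.
Ligand charges: 1×glycinato (-1 each), 1×1,10-phenanthroline (neutral), 1×chloro (-1 each), 1×hydroxo (-1 each); total -3. So Ta + (-3) = 2+, giving Ta = +5.
Ligands are named alphabetically: chloro before glycinato before hydroxo before phenanthroline.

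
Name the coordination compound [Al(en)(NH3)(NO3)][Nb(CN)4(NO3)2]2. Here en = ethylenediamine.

Aluminium is always +3 in its complexes; the cation's ligand charges sum to -1, so the complex cation is 2+.
With 2 anions per cation, each anion must be 2/2 = 1−.
Anion: ligand charges sum to -6; for the ion to be 1−, Nb = +5.

ammine(ethylenediamine)nitratoaluminium(III) tetracyanodinitratoniobate(V)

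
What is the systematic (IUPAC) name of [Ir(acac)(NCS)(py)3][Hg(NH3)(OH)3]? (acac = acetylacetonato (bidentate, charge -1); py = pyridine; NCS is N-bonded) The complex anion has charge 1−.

(acetylacetonato)isothiocyanatotris(pyridine)iridium(III) amminetrihydroxomercurate(II)

The complex anion is given as 1−; its ligand charges sum to -3, so Hg = +2.
A 1:1 salt means the cation carries the equal and opposite charge, 1+.
Cation: ligand charges sum to -2; for the ion to be 1+, Ir = +3.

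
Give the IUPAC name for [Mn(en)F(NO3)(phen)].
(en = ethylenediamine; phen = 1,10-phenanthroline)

(ethylenediamine)fluoronitrato(1,10-phenanthroline)manganese(II)

There is no counter-ion, so the complex is neutral overall.
Ligand charges: 1×fluoro (-1 each), 1×ethylenediamine (neutral), 1×1,10-phenanthroline (neutral), 1×nitrato (-1 each); total -2. So Mn + (-2) = 0, giving Mn = +2.
Ligands are named alphabetically: ethylenediamine before fluoro before nitrato before phenanthroline.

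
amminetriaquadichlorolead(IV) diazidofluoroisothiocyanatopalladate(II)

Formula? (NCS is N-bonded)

[PbCl2(H2O)3(NH3)][PdF(N3)2(NCS)]

Cation [Pb…]: ligand charges -2, Pb(IV) ⇒ ion charge 2+.
Anion [Pd…]: ligand charges -4, Pd(II) ⇒ ion charge 2−.
One 2+ cation balances one 2− anion.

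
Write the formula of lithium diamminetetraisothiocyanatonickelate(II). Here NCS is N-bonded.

Li2[Ni(NCS)4(NH3)2]

Ligands: 4 isothiocyanato (NCS, -1), 2 ammine (NH3, neutral). Ligand charge sum = -4.
With Ni in oxidation state +2, the complex ion is [Ni...]^2−.
Charge balance with lithium (+1) requires 1 complex ion per 2 lithium.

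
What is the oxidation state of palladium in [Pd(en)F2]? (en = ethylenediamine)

No counter-ion: the bracketed complex is neutral.
Ligand charges: 2×F = -2; 1×en neutral; sum -2.
Pd + (-2) = 0 ⇒ Pd is +2.

+2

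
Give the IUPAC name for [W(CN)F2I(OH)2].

cyanodifluorodihydroxoiodotungsten(VI)

There is no counter-ion, so the complex is neutral overall.
Ligand charges: 2×hydroxo (-1 each), 2×fluoro (-1 each), 1×cyano (-1 each), 1×iodo (-1 each); total -6. So W + (-6) = 0, giving W = +6.
Ligands are named alphabetically: cyano before fluoro before hydroxo before iodo.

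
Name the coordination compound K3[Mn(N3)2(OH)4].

potassium diazidotetrahydroxomanganate(III)

The 3 potassium counter-ions carry a total charge of +3, so each complex ion is 3−.
Ligand charges: 4×hydroxo (-1 each), 2×azido (-1 each); total -6. So Mn + (-6) = 3−, giving Mn = +3.
The complex ion is anionic, so manganese takes the -ate form manganate(III).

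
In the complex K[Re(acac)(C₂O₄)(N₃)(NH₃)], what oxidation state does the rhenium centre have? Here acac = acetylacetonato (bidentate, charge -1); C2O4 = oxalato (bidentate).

1 potassium outside the brackets (+1 each) → the complex ion is 1−.
Ligand charges: 1×acac = -1; 1×N3 = -1; 1×NH3 neutral; 1×C2O4 = -2; sum -4.
Re + (-4) = 1− ⇒ Re is +3.

+3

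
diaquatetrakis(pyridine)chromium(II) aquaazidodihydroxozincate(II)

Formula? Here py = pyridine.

[Cr(H2O)2(py)4][Zn(H2O)(N3)(OH)2]2

Cation [Cr…]: ligand charges 0, Cr(II) ⇒ ion charge 2+.
Anion [Zn…]: ligand charges -3, Zn(II) ⇒ ion charge 1−.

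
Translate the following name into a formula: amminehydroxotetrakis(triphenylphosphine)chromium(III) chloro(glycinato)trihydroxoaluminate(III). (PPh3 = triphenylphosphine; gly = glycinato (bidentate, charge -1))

[Cr(NH3)(OH)(PPh3)4][AlCl(gly)(OH)3]

Cation [Cr…]: ligand charges -1, Cr(III) ⇒ ion charge 2+.
Anion [Al…]: ligand charges -5, Al(III) ⇒ ion charge 2−.
One 2+ cation balances one 2− anion.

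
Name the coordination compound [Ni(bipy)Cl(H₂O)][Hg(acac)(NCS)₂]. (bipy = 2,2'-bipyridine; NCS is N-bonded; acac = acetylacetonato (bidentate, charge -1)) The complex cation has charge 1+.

aqua(2,2'-bipyridine)chloronickel(II) (acetylacetonato)diisothiocyanatomercurate(II)

Both ions are complex: the cation is named first with the plain metal name, the anion second with the -ate form; each ion's ligands are alphabetised independently.
The complex cation is given as 1+; its ligand charges sum to -1, so Ni = +2.
A 1:1 salt means the anion carries the equal and opposite charge, 1−.
Anion: ligand charges sum to -3; for the ion to be 1−, Hg = +2.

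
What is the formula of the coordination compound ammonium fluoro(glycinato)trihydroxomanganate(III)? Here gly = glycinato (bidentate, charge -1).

Ligands: 1 fluoro (F, -1), 1 glycinato (gly, -1), 3 hydroxo (OH, -1). Ligand charge sum = -5.
Charge balance with ammonium (+1) requires 1 complex ion per 2 ammonium.

(NH4)2[MnF(gly)(OH)3]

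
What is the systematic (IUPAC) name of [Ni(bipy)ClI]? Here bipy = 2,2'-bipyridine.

(2,2'-bipyridine)chloroiodonickel(II)

There is no counter-ion, so the complex is neutral overall.
Ligand charges: 1×iodo (-1 each), 1×chloro (-1 each), 1×2,2'-bipyridine (neutral); total -2. So Ni + (-2) = 0, giving Ni = +2.
Ligands are named alphabetically: bipyridine before chloro before iodo.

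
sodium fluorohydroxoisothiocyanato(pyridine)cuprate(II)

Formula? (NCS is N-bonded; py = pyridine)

Ligands: 1 isothiocyanato (NCS, -1), 1 pyridine (py, neutral), 1 fluoro (F, -1), 1 hydroxo (OH, -1). Ligand charge sum = -3.
With Cu in oxidation state +2, the complex ion is [Cu...]^1−.
Charge balance with sodium (+1) requires 1 complex ion per 1 sodium.

Na[CuF(NCS)(OH)(py)]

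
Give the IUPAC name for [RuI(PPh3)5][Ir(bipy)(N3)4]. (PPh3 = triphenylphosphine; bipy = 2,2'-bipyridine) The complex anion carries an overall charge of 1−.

Both ions are complex: the cation is named first with the plain metal name, the anion second with the -ate form; each ion's ligands are alphabetised independently.
The complex anion is given as 1−; its ligand charges sum to -4, so Ir = +3.
A 1:1 salt means the cation carries the equal and opposite charge, 1+.
Cation: ligand charges sum to -1; for the ion to be 1+, Ru = +2.

iodopentakis(triphenylphosphine)ruthenium(II) tetraazido(2,2'-bipyridine)iridate(III)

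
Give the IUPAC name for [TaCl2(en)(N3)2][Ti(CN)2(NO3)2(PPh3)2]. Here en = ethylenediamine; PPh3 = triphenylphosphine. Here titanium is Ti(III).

diazidodichloro(ethylenediamine)tantalum(V) dicyanodinitratobis(triphenylphosphine)titanate(III)

Ti is given as +3; the anion's ligand charges sum to -4, so the complex anion is 1−.
A 1:1 salt means the cation carries the equal and opposite charge, 1+.
Cation: ligand charges sum to -4; for the ion to be 1+, Ta = +5.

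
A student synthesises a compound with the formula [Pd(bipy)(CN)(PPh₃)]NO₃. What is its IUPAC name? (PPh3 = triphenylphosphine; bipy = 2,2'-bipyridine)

The 1 nitrate counter-ion carries a total charge of -1, so each complex ion is 1+.
Ligand charges: 1×triphenylphosphine (neutral), 1×2,2'-bipyridine (neutral), 1×cyano (-1 each); total -1. So Pd + (-1) = 1+, giving Pd = +2.
Ligands are named alphabetically: bipyridine before cyano before triphenylphosphine.

(2,2'-bipyridine)cyano(triphenylphosphine)palladium(II) nitrate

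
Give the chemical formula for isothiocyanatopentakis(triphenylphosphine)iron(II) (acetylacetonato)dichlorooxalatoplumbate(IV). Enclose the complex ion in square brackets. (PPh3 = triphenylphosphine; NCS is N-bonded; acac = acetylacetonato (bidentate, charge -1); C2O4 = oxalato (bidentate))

Cation [Fe…]: ligand charges -1, Fe(II) ⇒ ion charge 1+.
Anion [Pb…]: ligand charges -5, Pb(IV) ⇒ ion charge 1−.
One 1+ cation balances one 1− anion.

[Fe(NCS)(PPh3)5][Pb(acac)(C2O4)Cl2]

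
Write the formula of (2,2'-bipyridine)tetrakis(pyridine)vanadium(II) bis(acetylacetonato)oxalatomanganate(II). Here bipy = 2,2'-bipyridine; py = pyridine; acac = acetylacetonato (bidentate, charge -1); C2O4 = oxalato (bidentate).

[V(bipy)(py)4][Mn(acac)2(C2O4)]

Cation [V…]: ligand charges 0, V(II) ⇒ ion charge 2+.
Anion [Mn…]: ligand charges -4, Mn(II) ⇒ ion charge 2−.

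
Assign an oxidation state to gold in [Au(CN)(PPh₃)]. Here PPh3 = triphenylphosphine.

+1

No counter-ion: the bracketed complex is neutral.
Ligand charges: 1×PPh3 neutral; 1×CN = -1; sum -1.
Au + (-1) = 0 ⇒ Au is +1.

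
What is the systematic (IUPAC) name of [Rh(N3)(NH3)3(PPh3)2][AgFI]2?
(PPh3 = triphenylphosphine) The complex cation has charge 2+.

The complex cation is given as 2+; its ligand charges sum to -1, so Rh = +3.
With 2 anions per cation, each anion must be 2/2 = 1−.
Anion: ligand charges sum to -2; for the ion to be 1−, Ag = +1.

triammineazidobis(triphenylphosphine)rhodium(III) fluoroiodoargentate(I)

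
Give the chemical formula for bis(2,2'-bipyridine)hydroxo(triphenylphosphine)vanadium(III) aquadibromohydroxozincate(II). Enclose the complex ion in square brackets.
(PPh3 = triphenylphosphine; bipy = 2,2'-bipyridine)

[V(bipy)2(OH)(PPh3)][ZnBr2(H2O)(OH)]2

Cation [V…]: ligand charges -1, V(III) ⇒ ion charge 2+.
Anion [Zn…]: ligand charges -3, Zn(II) ⇒ ion charge 1−.
One 2+ cation requires 2 of the 1− anion.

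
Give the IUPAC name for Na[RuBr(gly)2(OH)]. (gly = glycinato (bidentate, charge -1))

sodium bromobis(glycinato)hydroxoruthenate(III)

The 1 sodium counter-ion carries a total charge of +1, so each complex ion is 1−.
Ligand charges: 2×glycinato (-1 each), 1×bromo (-1 each), 1×hydroxo (-1 each); total -4. So Ru + (-4) = 1−, giving Ru = +3.
Ligands are named alphabetically: bromo before glycinato before hydroxo.
The complex ion is anionic, so ruthenium takes the -ate form ruthenate(III).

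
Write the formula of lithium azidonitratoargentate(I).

Ligands: 1 nitrato (NO3, -1), 1 azido (N3, -1). Ligand charge sum = -2.
With Ag in oxidation state +1, the complex ion is [Ag...]^1−.
Charge balance with lithium (+1) requires 1 complex ion per 1 lithium.

Li[Ag(N3)(NO3)]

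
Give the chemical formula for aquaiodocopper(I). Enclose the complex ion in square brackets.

Ligands: 1 aqua (H2O, neutral), 1 iodo (I, -1). Ligand charge sum = -1.
With Cu in oxidation state +1, the complex ion is [Cu...].

[Cu(H2O)I]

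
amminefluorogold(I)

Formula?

[AuF(NH3)]

Ligands: 1 ammine (NH3, neutral), 1 fluoro (F, -1). Ligand charge sum = -1.
With Au in oxidation state +1, the complex ion is [Au...].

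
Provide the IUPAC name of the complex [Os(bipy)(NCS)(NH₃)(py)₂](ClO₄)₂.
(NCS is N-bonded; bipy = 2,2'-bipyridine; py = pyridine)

The 2 perchlorate counter-ions carry a total charge of -2, so each complex ion is 2+.
Ligand charges: 1×isothiocyanato (-1 each), 1×2,2'-bipyridine (neutral), 1×ammine (neutral), 2×pyridine (neutral); total -1. So Os + (-1) = 2+, giving Os = +3.
Ligands are named alphabetically: ammine before bipyridine before isothiocyanato before pyridine.

ammine(2,2'-bipyridine)isothiocyanatobis(pyridine)osmium(III) perchlorate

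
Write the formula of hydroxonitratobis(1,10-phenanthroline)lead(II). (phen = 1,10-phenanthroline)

Ligands: 1 nitrato (NO3, -1), 2 1,10-phenanthroline (phen, neutral), 1 hydroxo (OH, -1). Ligand charge sum = -2.
With Pb in oxidation state +2, the complex ion is [Pb...].

[Pb(NO3)(OH)(phen)2]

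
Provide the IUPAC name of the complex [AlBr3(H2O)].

aquatribromoaluminium(III)

There is no counter-ion, so the complex is neutral overall.
Ligand charges: 1×aqua (neutral), 3×bromo (-1 each); total -3. So Al + (-3) = 0, giving Al = +3.
Ligands are named alphabetically: aqua before bromo.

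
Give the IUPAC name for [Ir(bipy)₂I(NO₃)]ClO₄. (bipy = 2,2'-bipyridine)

The 1 perchlorate counter-ion carries a total charge of -1, so each complex ion is 1+.
Ligand charges: 1×nitrato (-1 each), 2×2,2'-bipyridine (neutral), 1×iodo (-1 each); total -2. So Ir + (-2) = 1+, giving Ir = +3.
Ligands are named alphabetically: bipyridine before iodo before nitrato.

bis(2,2'-bipyridine)iodonitratoiridium(III) perchlorate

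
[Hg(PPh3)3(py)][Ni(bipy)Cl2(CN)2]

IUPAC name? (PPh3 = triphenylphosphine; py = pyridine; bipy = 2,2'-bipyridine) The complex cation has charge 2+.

(pyridine)tris(triphenylphosphine)mercury(II) (2,2'-bipyridine)dichlorodicyanonickelate(II)

Both ions are complex: the cation is named first with the plain metal name, the anion second with the -ate form; each ion's ligands are alphabetised independently.
The complex cation is given as 2+; its ligand charges sum to 0, so Hg = +2.
A 1:1 salt means the anion carries the equal and opposite charge, 2−.
Anion: ligand charges sum to -4; for the ion to be 2−, Ni = +2.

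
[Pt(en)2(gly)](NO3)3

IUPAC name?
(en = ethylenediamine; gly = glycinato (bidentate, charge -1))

The 3 nitrate counter-ions carry a total charge of -3, so each complex ion is 3+.
Ligand charges: 2×ethylenediamine (neutral), 1×glycinato (-1 each); total -1. So Pt + (-1) = 3+, giving Pt = +4.
Ligands are named alphabetically: ethylenediamine before glycinato.

bis(ethylenediamine)(glycinato)platinum(IV) nitrate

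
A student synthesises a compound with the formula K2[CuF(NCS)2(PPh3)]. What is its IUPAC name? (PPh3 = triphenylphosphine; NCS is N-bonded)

potassium fluorodiisothiocyanato(triphenylphosphine)cuprate(I)

The 2 potassium counter-ions carry a total charge of +2, so each complex ion is 2−.
Ligand charges: 1×fluoro (-1 each), 1×triphenylphosphine (neutral), 2×isothiocyanato (-1 each); total -3. So Cu + (-3) = 2−, giving Cu = +1.
The complex ion is anionic, so copper takes the -ate form cuprate(I).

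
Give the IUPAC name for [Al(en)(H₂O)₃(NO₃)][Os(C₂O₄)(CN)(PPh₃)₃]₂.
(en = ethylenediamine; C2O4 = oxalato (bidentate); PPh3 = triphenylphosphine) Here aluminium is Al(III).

triaqua(ethylenediamine)nitratoaluminium(III) cyanooxalatotris(triphenylphosphine)osmate(II)

Al is given as +3; the cation's ligand charges sum to -1, so the complex cation is 2+.
With 2 anions per cation, each anion must be 2/2 = 1−.
Anion: ligand charges sum to -3; for the ion to be 1−, Os = +2.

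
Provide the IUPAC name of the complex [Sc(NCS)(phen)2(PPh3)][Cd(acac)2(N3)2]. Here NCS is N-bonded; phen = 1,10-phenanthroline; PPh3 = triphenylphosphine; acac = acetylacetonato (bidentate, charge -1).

Cadmium is always +2 in its complexes; the anion's ligand charges sum to -4, so the complex anion is 2−.
A 1:1 salt means the cation carries the equal and opposite charge, 2+.
Cation: ligand charges sum to -1; for the ion to be 2+, Sc = +3.

isothiocyanatobis(1,10-phenanthroline)(triphenylphosphine)scandium(III) bis(acetylacetonato)diazidocadmate(II)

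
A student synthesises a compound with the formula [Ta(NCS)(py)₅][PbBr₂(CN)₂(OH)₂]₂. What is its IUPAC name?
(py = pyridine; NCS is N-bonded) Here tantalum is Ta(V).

Both ions are complex: the cation is named first with the plain metal name, the anion second with the -ate form; each ion's ligands are alphabetised independently.
Ta is given as +5; the cation's ligand charges sum to -1, so the complex cation is 4+.
With 2 anions per cation, each anion must be 4/2 = 2−.
Anion: ligand charges sum to -6; for the ion to be 2−, Pb = +4.

isothiocyanatopentakis(pyridine)tantalum(V) dibromodicyanodihydroxoplumbate(IV)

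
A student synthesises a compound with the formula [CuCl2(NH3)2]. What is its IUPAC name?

There is no counter-ion, so the complex is neutral overall.
Ligand charges: 2×chloro (-1 each), 2×ammine (neutral); total -2. So Cu + (-2) = 0, giving Cu = +2.
Ligands are named alphabetically: ammine before chloro.

diamminedichlorocopper(II)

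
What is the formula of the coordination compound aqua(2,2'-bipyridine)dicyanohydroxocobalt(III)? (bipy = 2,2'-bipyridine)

Ligands: 2 cyano (CN, -1), 1 aqua (H2O, neutral), 1 2,2'-bipyridine (bipy, neutral), 1 hydroxo (OH, -1). Ligand charge sum = -3.
With Co in oxidation state +3, the complex ion is [Co...].

[Co(bipy)(CN)2(H2O)(OH)]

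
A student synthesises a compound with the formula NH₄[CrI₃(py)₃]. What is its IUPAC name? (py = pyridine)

ammonium triiodotris(pyridine)chromate(II)

The 1 ammonium counter-ion carries a total charge of +1, so each complex ion is 1−.
Ligand charges: 3×pyridine (neutral), 3×iodo (-1 each); total -3. So Cr + (-3) = 1−, giving Cr = +2.
Ligands are named alphabetically: iodo before pyridine.
The complex ion is anionic, so chromium takes the -ate form chromate(II).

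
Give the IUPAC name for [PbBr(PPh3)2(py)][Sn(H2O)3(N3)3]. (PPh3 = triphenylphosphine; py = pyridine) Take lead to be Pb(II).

bromo(pyridine)bis(triphenylphosphine)lead(II) triaquatriazidostannate(II)

Pb is given as +2; the cation's ligand charges sum to -1, so the complex cation is 1+.
A 1:1 salt means the anion carries the equal and opposite charge, 1−.
Anion: ligand charges sum to -3; for the ion to be 1−, Sn = +2.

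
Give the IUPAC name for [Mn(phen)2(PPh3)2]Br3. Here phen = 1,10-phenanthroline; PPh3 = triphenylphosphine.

bis(1,10-phenanthroline)bis(triphenylphosphine)manganese(III) bromide

The 3 bromide counter-ions carry a total charge of -3, so each complex ion is 3+.
Ligand charges: 2×1,10-phenanthroline (neutral), 2×triphenylphosphine (neutral); total 0. So Mn + (0) = 3+, giving Mn = +3.
Ligands are named alphabetically: phenanthroline before triphenylphosphine.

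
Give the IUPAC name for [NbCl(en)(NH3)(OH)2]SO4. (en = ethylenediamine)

amminechloro(ethylenediamine)dihydroxoniobium(V) sulfate

The 1 sulfate counter-ion carries a total charge of -2, so each complex ion is 2+.
Ligand charges: 1×ethylenediamine (neutral), 1×chloro (-1 each), 2×hydroxo (-1 each), 1×ammine (neutral); total -3. So Nb + (-3) = 2+, giving Nb = +5.
Ligands are named alphabetically: ammine before chloro before ethylenediamine before hydroxo.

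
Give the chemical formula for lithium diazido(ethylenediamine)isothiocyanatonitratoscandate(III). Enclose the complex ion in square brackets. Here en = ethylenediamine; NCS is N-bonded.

Ligands: 1 nitrato (NO3, -1), 2 azido (N3, -1), 1 ethylenediamine (en, neutral), 1 isothiocyanato (NCS, -1). Ligand charge sum = -4.
With Sc in oxidation state +3, the complex ion is [Sc...]^1−.
Charge balance with lithium (+1) requires 1 complex ion per 1 lithium.

Li[Sc(en)(N3)2(NCS)(NO3)]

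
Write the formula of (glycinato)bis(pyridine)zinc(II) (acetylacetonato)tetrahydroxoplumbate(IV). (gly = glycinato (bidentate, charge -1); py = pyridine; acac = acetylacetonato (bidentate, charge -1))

[Zn(gly)(py)2][Pb(acac)(OH)4]

Cation [Zn…]: ligand charges -1, Zn(II) ⇒ ion charge 1+.
Anion [Pb…]: ligand charges -5, Pb(IV) ⇒ ion charge 1−.
One 1+ cation balances one 1− anion.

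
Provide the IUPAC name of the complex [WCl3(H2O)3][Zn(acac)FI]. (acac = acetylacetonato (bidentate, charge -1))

Zinc is always +2 in its complexes; the anion's ligand charges sum to -3, so the complex anion is 1−.
A 1:1 salt means the cation carries the equal and opposite charge, 1+.
Cation: ligand charges sum to -3; for the ion to be 1+, W = +4.

triaquatrichlorotungsten(IV) (acetylacetonato)fluoroiodozincate(II)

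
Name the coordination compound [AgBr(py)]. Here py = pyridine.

bromo(pyridine)silver(I)

There is no counter-ion, so the complex is neutral overall.
Ligand charges: 1×bromo (-1 each), 1×pyridine (neutral); total -1. So Ag + (-1) = 0, giving Ag = +1.
Ligands are named alphabetically: bromo before pyridine.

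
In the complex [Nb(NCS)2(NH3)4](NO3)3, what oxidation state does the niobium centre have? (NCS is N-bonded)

+5

3 nitrate outside the brackets (-1 each) → the complex ion is 3+.
Ligand charges: 2×NCS = -2; 4×NH3 neutral; sum -2.
Nb + (-2) = 3+ ⇒ Nb is +5.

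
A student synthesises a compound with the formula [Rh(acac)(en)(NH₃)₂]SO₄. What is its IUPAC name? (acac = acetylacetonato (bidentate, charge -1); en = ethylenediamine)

The 1 sulfate counter-ion carries a total charge of -2, so each complex ion is 2+.
Ligand charges: 1×acetylacetonato (-1 each), 1×ethylenediamine (neutral), 2×ammine (neutral); total -1. So Rh + (-1) = 2+, giving Rh = +3.
Ligands are named alphabetically: acetylacetonato before ammine before ethylenediamine.

(acetylacetonato)diammine(ethylenediamine)rhodium(III) sulfate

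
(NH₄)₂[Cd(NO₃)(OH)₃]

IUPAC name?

ammonium trihydroxonitratocadmate(II)

The 2 ammonium counter-ions carry a total charge of +2, so each complex ion is 2−.
Ligand charges: 3×hydroxo (-1 each), 1×nitrato (-1 each); total -4. So Cd + (-4) = 2−, giving Cd = +2.
The complex ion is anionic, so cadmium takes the -ate form cadmate(II).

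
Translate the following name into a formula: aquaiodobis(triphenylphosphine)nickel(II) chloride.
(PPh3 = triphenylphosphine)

[Ni(H2O)I(PPh3)2]Cl

Ligands: 1 aqua (H2O, neutral), 1 iodo (I, -1), 2 triphenylphosphine (PPh3, neutral). Ligand charge sum = -1.
Charge balance with chloride (-1) requires 1 complex ion per 1 chloride.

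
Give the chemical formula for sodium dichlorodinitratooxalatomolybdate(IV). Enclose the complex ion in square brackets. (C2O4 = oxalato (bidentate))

Ligands: 2 chloro (Cl, -1), 2 nitrato (NO3, -1), 1 oxalato (C2O4, -2). Ligand charge sum = -6.
Charge balance with sodium (+1) requires 1 complex ion per 2 sodium.

Na2[Mo(C2O4)Cl2(NO3)2]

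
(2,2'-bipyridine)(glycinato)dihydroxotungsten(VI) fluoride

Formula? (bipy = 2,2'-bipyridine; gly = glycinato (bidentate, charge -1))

[W(bipy)(gly)(OH)2]F3

Ligands: 2 hydroxo (OH, -1), 1 2,2'-bipyridine (bipy, neutral), 1 glycinato (gly, -1). Ligand charge sum = -3.
With W in oxidation state +6, the complex ion is [W...]^3+.
Charge balance with fluoride (-1) requires 1 complex ion per 3 fluoride.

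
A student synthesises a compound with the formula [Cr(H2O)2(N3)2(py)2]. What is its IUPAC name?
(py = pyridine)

There is no counter-ion, so the complex is neutral overall.
Ligand charges: 2×azido (-1 each), 2×aqua (neutral), 2×pyridine (neutral); total -2. So Cr + (-2) = 0, giving Cr = +2.
Ligands are named alphabetically: aqua before azido before pyridine.

diaquadiazidobis(pyridine)chromium(II)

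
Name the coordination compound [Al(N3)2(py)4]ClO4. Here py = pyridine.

The 1 perchlorate counter-ion carries a total charge of -1, so each complex ion is 1+.
Ligand charges: 4×pyridine (neutral), 2×azido (-1 each); total -2. So Al + (-2) = 1+, giving Al = +3.
Ligands are named alphabetically: azido before pyridine.

diazidotetrakis(pyridine)aluminium(III) perchlorate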